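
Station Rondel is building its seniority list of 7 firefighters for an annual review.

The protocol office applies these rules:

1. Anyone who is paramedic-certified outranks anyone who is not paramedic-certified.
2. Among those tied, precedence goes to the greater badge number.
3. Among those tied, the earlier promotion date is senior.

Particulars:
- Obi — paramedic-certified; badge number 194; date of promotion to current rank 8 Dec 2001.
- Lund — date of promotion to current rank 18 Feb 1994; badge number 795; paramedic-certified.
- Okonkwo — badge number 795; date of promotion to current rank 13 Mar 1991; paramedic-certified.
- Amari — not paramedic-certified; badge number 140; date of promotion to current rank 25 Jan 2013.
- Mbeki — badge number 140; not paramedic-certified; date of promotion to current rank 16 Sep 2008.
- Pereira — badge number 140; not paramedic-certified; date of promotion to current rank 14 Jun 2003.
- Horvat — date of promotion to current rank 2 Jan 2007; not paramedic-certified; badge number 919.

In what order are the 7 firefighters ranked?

Okonkwo, Lund, Obi, Horvat, Pereira, Mbeki, Amari

By the first rule: Okonkwo, Lund and Obi (each paramedic-certified); then Horvat, Pereira, Mbeki and Amari (each not paramedic-certified).
Among Okonkwo, Lund and Obi, by badge number (higher first): Okonkwo and Lund (795) before Obi (194).
Among Okonkwo and Lund, by date of promotion to current rank (earlier first): Okonkwo (13 Mar 1991) before Lund (18 Feb 1994).
Among Horvat, Pereira, Mbeki and Amari, by badge number (higher first): Horvat (919) before Pereira, Mbeki and Amari (140).
Among Pereira, Mbeki and Amari, by date of promotion to current rank (earlier first): Pereira (14 Jun 2003) before Mbeki (16 Sep 2008) before Amari (25 Jan 2013).
Full order: Okonkwo, Lund, Obi, Horvat, Pereira, Mbeki, Amari.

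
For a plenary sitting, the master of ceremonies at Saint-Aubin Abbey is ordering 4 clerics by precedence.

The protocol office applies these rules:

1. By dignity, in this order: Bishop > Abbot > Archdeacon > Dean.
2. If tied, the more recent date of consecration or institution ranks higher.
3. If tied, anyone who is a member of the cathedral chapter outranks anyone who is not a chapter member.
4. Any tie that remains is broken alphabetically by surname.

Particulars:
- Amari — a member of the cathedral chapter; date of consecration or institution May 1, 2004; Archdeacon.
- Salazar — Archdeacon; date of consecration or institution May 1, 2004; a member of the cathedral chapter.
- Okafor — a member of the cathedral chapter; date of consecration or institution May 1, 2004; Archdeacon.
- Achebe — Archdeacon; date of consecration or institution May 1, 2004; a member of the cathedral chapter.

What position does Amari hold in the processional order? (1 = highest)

2

By dignity: Achebe, Amari, Okafor and Salazar (Archdeacon).
Achebe, Amari, Okafor and Salazar all have date of consecration or institution May 1, 2004, so the next rule applies.
Achebe, Amari, Okafor and Salazar are each a member of the cathedral chapter, so the next rule applies.
Among Achebe, Amari, Okafor and Salazar, alphabetically by surname: Achebe before Amari before Okafor before Salazar.
Order: Achebe, Amari, Okafor, Salazar. So position 2.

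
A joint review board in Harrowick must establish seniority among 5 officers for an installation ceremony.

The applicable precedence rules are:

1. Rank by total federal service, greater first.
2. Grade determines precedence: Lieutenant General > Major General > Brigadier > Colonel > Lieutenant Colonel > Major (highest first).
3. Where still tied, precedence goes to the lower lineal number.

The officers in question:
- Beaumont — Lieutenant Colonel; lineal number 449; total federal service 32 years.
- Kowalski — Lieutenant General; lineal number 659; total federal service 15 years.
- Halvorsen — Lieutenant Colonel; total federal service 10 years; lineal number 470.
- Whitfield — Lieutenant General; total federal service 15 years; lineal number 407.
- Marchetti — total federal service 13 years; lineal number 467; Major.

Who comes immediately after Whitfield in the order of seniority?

By total federal service (higher first): Beaumont (32 years); then Whitfield and Kowalski (both 15 years); then Marchetti (13 years); then Halvorsen (10 years).
Whitfield and Kowalski are each Lieutenant General, so the next rule applies.
Among Whitfield and Kowalski, by lineal number (lower first): Whitfield (407) before Kowalski (659).
Order: Beaumont, Whitfield, Kowalski, Marchetti, Halvorsen.

Kowalski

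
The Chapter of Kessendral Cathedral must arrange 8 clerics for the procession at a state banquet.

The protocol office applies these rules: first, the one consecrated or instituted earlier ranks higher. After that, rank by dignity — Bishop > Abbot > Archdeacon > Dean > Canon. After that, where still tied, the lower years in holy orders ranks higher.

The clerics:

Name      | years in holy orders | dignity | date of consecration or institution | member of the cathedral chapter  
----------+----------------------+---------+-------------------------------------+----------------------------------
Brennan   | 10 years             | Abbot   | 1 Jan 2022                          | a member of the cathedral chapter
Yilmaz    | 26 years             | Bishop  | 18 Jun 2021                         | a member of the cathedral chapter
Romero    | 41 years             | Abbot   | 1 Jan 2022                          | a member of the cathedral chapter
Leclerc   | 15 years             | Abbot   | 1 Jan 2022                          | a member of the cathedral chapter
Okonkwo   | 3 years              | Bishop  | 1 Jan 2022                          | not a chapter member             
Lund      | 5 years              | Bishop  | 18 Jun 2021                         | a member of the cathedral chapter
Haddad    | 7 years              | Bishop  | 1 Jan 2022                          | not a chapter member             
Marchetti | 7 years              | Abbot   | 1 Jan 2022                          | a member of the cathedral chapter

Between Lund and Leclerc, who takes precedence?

Lund

By date of consecration or institution (earlier first): Lund and Yilmaz (both 18 Jun 2021); then Okonkwo, Haddad, Marchetti, Brennan, Leclerc and Romero (each 1 Jan 2022).
Lund and Yilmaz are each Bishop, so the next rule applies.
Among Lund and Yilmaz, by years in holy orders (lower first): Lund (5 years) before Yilmaz (26 years).
Among Okonkwo, Haddad, Marchetti, Brennan, Leclerc and Romero, by dignity: Okonkwo and Haddad (Bishop) before Marchetti, Brennan, Leclerc and Romero (Abbot).
Among Okonkwo and Haddad, by years in holy orders (lower first): Okonkwo (3 years) before Haddad (7 years).
Among Marchetti, Brennan, Leclerc and Romero, by years in holy orders (lower first): Marchetti (7 years) before Brennan (10 years) before Leclerc (15 years) before Romero (41 years).
So Lund takes precedence.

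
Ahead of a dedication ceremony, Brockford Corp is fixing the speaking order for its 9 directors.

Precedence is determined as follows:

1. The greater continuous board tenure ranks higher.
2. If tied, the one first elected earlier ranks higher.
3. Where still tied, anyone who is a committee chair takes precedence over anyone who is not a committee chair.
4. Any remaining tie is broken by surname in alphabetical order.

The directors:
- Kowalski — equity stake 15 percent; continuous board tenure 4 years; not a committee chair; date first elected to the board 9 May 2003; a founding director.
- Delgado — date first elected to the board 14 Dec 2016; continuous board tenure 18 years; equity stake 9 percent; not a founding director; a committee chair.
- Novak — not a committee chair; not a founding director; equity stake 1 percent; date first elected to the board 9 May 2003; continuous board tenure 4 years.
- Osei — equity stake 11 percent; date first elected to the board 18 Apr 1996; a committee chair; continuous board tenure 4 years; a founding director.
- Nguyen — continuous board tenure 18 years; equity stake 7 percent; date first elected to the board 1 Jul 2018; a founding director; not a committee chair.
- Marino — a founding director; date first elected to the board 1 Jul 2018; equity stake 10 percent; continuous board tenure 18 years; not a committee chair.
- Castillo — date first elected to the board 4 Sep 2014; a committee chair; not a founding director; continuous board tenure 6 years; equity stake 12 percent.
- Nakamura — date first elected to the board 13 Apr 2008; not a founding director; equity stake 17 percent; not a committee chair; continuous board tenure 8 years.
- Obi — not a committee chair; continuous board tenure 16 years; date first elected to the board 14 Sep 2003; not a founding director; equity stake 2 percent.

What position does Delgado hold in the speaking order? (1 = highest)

1

By continuous board tenure (higher first): Delgado, Marino and Nguyen (each 18 years); then Obi (16 years); then Nakamura (8 years); then Castillo (6 years); then Osei, Kowalski and Novak (each 4 years).
Among Delgado, Marino and Nguyen, by date first elected to the board (earlier first): Delgado (14 Dec 2016) before Marino and Nguyen (1 Jul 2018).
Marino and Nguyen are each not a committee chair, so the next rule applies.
Among Marino and Nguyen, alphabetically by surname: Marino before Nguyen.
Among Osei, Kowalski and Novak, by date first elected to the board (earlier first): Osei (18 Apr 1996) before Kowalski and Novak (9 May 2003).
Kowalski and Novak are each not a committee chair, so the next rule applies.
Among Kowalski and Novak, alphabetically by surname: Kowalski before Novak.
Order: Delgado, Marino, Nguyen, Obi, Nakamura, Castillo, Osei, Kowalski, Novak. So position 1.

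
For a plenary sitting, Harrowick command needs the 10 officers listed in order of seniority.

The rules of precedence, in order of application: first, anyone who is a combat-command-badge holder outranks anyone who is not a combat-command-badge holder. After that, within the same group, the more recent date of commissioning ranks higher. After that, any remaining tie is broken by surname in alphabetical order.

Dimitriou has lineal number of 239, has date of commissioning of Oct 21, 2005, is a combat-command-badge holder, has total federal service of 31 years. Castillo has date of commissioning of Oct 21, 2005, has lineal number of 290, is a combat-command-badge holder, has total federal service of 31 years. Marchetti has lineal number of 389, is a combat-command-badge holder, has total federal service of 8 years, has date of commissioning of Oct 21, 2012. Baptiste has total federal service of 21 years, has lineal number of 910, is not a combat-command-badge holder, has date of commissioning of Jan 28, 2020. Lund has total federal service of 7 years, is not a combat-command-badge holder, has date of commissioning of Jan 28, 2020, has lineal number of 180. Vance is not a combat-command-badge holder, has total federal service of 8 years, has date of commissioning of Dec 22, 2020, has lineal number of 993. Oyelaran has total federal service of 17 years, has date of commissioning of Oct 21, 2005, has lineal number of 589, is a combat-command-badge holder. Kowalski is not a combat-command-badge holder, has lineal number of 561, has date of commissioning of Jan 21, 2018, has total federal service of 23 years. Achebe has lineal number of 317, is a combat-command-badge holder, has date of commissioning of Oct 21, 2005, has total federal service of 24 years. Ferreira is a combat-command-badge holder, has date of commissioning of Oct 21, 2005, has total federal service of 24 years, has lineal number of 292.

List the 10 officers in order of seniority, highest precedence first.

Marchetti, Achebe, Castillo, Dimitriou, Ferreira, Oyelaran, Vance, Baptiste, Lund, Kowalski

By the first rule: Marchetti, Achebe, Castillo, Dimitriou, Ferreira and Oyelaran (each a combat-command-badge holder); then Vance, Baptiste, Lund and Kowalski (each not a combat-command-badge holder).
Among Marchetti, Achebe, Castillo, Dimitriou, Ferreira and Oyelaran, by date of commissioning (later first): Marchetti (Oct 21, 2012) before Achebe, Castillo, Dimitriou, Ferreira and Oyelaran (Oct 21, 2005).
Among Achebe, Castillo, Dimitriou, Ferreira and Oyelaran, alphabetically by surname: Achebe before Castillo before Dimitriou before Ferreira before Oyelaran.
Among Vance, Baptiste, Lund and Kowalski, by date of commissioning (later first): Vance (Dec 22, 2020) before Baptiste and Lund (Jan 28, 2020) before Kowalski (Jan 21, 2018).
Among Baptiste and Lund, alphabetically by surname: Baptiste before Lund.
Full order: Marchetti, Achebe, Castillo, Dimitriou, Ferreira, Oyelaran, Vance, Baptiste, Lund, Kowalski.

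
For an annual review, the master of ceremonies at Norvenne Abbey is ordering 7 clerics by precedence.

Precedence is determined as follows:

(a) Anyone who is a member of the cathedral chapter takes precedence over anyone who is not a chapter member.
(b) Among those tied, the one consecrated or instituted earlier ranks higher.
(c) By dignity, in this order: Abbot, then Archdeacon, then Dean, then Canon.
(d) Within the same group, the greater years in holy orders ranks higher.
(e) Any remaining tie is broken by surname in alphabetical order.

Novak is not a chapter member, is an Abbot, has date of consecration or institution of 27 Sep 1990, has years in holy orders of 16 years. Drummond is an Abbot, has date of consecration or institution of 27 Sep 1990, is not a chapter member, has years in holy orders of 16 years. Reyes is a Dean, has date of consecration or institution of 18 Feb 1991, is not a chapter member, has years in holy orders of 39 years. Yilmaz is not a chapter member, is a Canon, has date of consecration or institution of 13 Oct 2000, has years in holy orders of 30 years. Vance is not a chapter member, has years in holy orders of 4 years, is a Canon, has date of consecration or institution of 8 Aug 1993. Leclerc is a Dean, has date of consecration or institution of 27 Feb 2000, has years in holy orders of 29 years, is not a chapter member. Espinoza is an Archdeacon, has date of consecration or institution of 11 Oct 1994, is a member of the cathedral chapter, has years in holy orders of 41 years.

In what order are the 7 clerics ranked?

By the first rule: Espinoza (a member of the cathedral chapter); then Drummond, Novak, Reyes, Vance, Leclerc and Yilmaz (each not a chapter member).
Among Drummond, Novak, Reyes, Vance, Leclerc and Yilmaz, by date of consecration or institution (earlier first): Drummond and Novak (27 Sep 1990) before Reyes (18 Feb 1991) before Vance (8 Aug 1993) before Leclerc (27 Feb 2000) before Yilmaz (13 Oct 2000).
Drummond and Novak are each Abbot, so the next rule applies.
Drummond and Novak both have years in holy orders 16 years, so the next rule applies.
Among Drummond and Novak, alphabetically by surname: Drummond before Novak.
Full order: Espinoza, Drummond, Novak, Reyes, Vance, Leclerc, Yilmaz.

Espinoza, Drummond, Novak, Reyes, Vance, Leclerc, Yilmaz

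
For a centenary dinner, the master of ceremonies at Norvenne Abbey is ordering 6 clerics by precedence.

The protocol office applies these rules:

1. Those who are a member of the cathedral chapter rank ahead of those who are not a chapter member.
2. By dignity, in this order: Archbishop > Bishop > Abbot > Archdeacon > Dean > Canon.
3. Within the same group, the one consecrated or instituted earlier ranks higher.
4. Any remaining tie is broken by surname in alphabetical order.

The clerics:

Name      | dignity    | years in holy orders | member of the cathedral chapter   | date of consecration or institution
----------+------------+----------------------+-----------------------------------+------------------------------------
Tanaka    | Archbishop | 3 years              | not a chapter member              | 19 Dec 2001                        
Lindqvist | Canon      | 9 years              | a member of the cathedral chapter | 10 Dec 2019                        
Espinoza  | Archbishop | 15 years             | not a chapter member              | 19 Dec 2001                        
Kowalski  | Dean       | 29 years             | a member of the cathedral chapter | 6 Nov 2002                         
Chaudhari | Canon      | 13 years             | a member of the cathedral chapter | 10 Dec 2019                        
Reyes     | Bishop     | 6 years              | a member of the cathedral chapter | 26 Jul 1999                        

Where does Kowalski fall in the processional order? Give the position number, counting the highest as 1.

By the first rule: Reyes, Kowalski, Chaudhari and Lindqvist (each a member of the cathedral chapter); then Espinoza and Tanaka (both not a chapter member).
Among Reyes, Kowalski, Chaudhari and Lindqvist, by dignity: Reyes (Bishop) before Kowalski (Dean) before Chaudhari and Lindqvist (Canon).
Chaudhari and Lindqvist both have date of consecration or institution 10 Dec 2019, so the next rule applies.
Among Chaudhari and Lindqvist, alphabetically by surname: Chaudhari before Lindqvist.
Espinoza and Tanaka are each Archbishop, so the next rule applies.
Espinoza and Tanaka both have date of consecration or institution 19 Dec 2001, so the next rule applies.
Among Espinoza and Tanaka, alphabetically by surname: Espinoza before Tanaka.
Order: Reyes, Kowalski, Chaudhari, Lindqvist, Espinoza, Tanaka. So position 2.

2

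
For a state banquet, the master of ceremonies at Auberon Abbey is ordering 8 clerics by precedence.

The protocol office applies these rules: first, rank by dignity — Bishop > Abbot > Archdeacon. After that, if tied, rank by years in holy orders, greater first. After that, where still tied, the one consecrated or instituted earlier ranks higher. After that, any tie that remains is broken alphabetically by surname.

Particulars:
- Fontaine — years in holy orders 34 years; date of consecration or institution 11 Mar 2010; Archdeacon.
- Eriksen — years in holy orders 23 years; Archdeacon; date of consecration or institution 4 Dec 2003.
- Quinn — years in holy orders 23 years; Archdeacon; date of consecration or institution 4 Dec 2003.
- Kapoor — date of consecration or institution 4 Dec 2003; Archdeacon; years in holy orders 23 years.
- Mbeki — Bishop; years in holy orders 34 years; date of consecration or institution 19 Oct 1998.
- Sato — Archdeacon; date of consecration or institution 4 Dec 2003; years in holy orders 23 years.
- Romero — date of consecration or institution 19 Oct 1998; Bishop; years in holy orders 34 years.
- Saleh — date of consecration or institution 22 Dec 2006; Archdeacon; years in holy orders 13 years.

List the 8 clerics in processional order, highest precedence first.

By dignity: Mbeki and Romero (Bishop); then Fontaine, Eriksen, Kapoor, Quinn, Sato and Saleh (Archdeacon).
Mbeki and Romero both have years in holy orders 34 years, so the next rule applies.
Mbeki and Romero both have date of consecration or institution 19 Oct 1998, so the next rule applies.
Among Mbeki and Romero, alphabetically by surname: Mbeki before Romero.
Among Fontaine, Eriksen, Kapoor, Quinn, Sato and Saleh, by years in holy orders (higher first): Fontaine (34 years) before Eriksen, Kapoor, Quinn and Sato (23 years) before Saleh (13 years).
Eriksen, Kapoor, Quinn and Sato all have date of consecration or institution 4 Dec 2003, so the next rule applies.
Among Eriksen, Kapoor, Quinn and Sato, alphabetically by surname: Eriksen before Kapoor before Quinn before Sato.
Full order: Mbeki, Romero, Fontaine, Eriksen, Kapoor, Quinn, Sato, Saleh.

Mbeki, Romero, Fontaine, Eriksen, Kapoor, Quinn, Sato, Saleh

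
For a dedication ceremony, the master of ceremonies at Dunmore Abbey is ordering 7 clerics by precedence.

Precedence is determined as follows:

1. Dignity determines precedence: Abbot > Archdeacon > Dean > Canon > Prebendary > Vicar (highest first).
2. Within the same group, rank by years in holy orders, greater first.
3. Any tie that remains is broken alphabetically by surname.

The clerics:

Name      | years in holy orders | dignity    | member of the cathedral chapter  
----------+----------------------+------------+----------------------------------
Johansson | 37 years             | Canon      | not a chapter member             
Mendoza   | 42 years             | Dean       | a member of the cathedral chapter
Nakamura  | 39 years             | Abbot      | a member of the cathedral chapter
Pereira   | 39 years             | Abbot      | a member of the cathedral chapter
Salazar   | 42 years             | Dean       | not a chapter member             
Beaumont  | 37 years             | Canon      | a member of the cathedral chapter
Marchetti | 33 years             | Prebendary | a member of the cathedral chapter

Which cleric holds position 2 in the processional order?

Pereira

By dignity: Nakamura and Pereira (Abbot); then Mendoza and Salazar (Dean); then Beaumont and Johansson (Canon); then Marchetti (Prebendary).
Nakamura and Pereira both have years in holy orders 39 years, so the next rule applies.
Among Nakamura and Pereira, alphabetically by surname: Nakamura before Pereira.
Mendoza and Salazar both have years in holy orders 42 years, so the next rule applies.
Among Mendoza and Salazar, alphabetically by surname: Mendoza before Salazar.
Beaumont and Johansson both have years in holy orders 37 years, so the next rule applies.
Among Beaumont and Johansson, alphabetically by surname: Beaumont before Johansson.
Order: Nakamura, Pereira, Mendoza, Salazar, Beaumont, Johansson, Marchetti.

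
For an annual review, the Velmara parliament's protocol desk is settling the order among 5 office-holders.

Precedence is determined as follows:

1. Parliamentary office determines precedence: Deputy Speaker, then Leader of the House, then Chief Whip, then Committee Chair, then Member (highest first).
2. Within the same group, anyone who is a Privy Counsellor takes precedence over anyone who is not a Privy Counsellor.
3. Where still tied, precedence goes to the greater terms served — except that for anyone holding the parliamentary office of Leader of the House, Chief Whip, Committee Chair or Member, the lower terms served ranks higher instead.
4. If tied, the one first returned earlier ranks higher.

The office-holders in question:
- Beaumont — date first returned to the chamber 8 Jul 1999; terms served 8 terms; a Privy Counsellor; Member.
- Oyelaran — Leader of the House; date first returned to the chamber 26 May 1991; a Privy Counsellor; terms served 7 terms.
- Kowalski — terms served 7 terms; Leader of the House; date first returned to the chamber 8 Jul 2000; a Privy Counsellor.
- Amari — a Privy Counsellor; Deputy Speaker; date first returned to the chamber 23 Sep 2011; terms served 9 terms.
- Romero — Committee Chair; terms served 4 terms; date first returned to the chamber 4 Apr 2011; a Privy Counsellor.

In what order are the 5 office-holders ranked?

Amari, Oyelaran, Kowalski, Romero, Beaumont

By parliamentary office: Amari (Deputy Speaker); then Oyelaran and Kowalski (Leader of the House); then Romero (Committee Chair); then Beaumont (Member).
Oyelaran and Kowalski are each a Privy Counsellor, so the next rule applies.
Oyelaran and Kowalski both have terms served 7 terms, so the next rule applies.
Among Oyelaran and Kowalski, by date first returned to the chamber (earlier first): Oyelaran (26 May 1991) before Kowalski (8 Jul 2000).
Full order: Amari, Oyelaran, Kowalski, Romero, Beaumont.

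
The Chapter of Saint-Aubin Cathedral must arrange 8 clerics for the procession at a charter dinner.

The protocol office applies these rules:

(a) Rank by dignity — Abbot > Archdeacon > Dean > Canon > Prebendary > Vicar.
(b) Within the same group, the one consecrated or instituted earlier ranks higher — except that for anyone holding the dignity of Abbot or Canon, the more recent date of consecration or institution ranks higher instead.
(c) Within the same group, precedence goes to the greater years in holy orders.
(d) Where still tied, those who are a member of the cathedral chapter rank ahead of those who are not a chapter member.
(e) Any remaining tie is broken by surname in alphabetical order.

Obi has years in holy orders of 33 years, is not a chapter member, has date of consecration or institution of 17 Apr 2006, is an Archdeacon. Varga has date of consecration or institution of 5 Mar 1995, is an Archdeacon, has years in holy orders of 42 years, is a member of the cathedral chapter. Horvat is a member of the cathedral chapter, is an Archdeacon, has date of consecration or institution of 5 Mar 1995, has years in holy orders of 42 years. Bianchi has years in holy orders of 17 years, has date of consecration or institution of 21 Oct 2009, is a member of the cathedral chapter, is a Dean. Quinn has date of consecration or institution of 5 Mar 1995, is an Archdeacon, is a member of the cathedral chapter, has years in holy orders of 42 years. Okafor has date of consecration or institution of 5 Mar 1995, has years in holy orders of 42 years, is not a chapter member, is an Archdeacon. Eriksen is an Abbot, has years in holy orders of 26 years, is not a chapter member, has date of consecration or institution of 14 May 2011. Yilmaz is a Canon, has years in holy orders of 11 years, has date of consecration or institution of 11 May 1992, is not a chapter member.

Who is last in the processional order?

Yilmaz

By dignity: Eriksen (Abbot); then Horvat, Quinn, Varga, Okafor and Obi (Archdeacon); then Bianchi (Dean); then Yilmaz (Canon).
Among Horvat, Quinn, Varga, Okafor and Obi, by date of consecration or institution (earlier first): Horvat, Quinn, Varga and Okafor (5 Mar 1995) before Obi (17 Apr 2006).
Horvat, Quinn, Varga and Okafor all have years in holy orders 42 years, so the next rule applies.
Among Horvat, Quinn, Varga and Okafor, a member of the cathedral chapter before not a chapter member: Horvat, Quinn and Varga (a member of the cathedral chapter) before Okafor (not a chapter member).
Among Horvat, Quinn and Varga, alphabetically by surname: Horvat before Quinn before Varga.
Order: Eriksen, Horvat, Quinn, Varga, Okafor, Obi, Bianchi, Yilmaz.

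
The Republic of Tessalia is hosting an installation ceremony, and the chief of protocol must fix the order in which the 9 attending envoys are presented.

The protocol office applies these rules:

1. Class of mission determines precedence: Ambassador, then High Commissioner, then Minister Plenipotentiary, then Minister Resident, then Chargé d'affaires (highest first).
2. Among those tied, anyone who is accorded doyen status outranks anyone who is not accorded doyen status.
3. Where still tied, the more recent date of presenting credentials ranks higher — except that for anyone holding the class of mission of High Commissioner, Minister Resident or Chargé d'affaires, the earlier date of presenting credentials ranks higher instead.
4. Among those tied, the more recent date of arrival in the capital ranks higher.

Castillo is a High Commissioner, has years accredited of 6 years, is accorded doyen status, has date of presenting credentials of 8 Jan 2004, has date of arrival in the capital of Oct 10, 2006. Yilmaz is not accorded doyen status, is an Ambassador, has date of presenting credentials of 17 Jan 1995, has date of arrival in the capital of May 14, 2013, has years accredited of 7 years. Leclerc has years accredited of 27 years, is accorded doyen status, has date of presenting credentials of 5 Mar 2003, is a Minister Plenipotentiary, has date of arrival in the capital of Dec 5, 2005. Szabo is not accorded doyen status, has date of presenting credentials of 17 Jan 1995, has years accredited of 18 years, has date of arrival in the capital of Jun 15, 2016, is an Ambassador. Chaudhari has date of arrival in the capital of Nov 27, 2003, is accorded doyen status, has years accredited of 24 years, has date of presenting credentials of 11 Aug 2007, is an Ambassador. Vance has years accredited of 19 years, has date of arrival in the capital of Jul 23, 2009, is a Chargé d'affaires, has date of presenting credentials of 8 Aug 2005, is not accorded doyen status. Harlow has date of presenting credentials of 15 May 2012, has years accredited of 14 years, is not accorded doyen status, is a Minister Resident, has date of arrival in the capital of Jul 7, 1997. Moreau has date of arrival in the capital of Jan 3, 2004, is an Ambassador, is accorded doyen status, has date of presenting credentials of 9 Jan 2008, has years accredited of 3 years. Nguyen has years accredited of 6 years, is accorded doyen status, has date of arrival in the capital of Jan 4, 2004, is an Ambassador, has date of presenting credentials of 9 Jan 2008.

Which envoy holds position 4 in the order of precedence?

Szabo

By class of mission: Nguyen, Moreau, Chaudhari, Szabo and Yilmaz (Ambassador); then Castillo (High Commissioner); then Leclerc (Minister Plenipotentiary); then Harlow (Minister Resident); then Vance (Chargé d'affaires).
Among Nguyen, Moreau, Chaudhari, Szabo and Yilmaz, accorded doyen status before not accorded doyen status: Nguyen, Moreau and Chaudhari (accorded doyen status) before Szabo and Yilmaz (not accorded doyen status).
Among Nguyen, Moreau and Chaudhari, by date of presenting credentials (later first): Nguyen and Moreau (9 Jan 2008) before Chaudhari (11 Aug 2007).
Among Nguyen and Moreau, by date of arrival in the capital (later first): Nguyen (Jan 4, 2004) before Moreau (Jan 3, 2004).
Szabo and Yilmaz both have date of presenting credentials 17 Jan 1995, so the next rule applies.
Among Szabo and Yilmaz, by date of arrival in the capital (later first): Szabo (Jun 15, 2016) before Yilmaz (May 14, 2013).
Order: Nguyen, Moreau, Chaudhari, Szabo, Yilmaz, Castillo, Leclerc, Harlow, Vance.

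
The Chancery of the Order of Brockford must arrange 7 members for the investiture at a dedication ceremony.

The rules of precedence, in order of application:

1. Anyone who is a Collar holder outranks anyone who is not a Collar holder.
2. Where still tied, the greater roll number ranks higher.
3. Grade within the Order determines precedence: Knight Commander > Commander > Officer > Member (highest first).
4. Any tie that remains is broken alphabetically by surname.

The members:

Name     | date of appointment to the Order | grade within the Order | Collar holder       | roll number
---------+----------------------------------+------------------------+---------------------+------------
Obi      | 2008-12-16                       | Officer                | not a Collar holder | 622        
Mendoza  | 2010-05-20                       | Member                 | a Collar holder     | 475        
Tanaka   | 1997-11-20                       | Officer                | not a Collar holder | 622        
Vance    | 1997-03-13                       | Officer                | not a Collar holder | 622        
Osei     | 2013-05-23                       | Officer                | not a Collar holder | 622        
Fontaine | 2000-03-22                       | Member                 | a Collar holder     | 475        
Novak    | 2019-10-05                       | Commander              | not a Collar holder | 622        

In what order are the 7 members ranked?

Fontaine, Mendoza, Novak, Obi, Osei, Tanaka, Vance

By the first rule: Fontaine and Mendoza (both a Collar holder); then Novak, Obi, Osei, Tanaka and Vance (each not a Collar holder).
Fontaine and Mendoza both have roll number 475, so the next rule applies.
Fontaine and Mendoza are each Member, so the next rule applies.
Among Fontaine and Mendoza, alphabetically by surname: Fontaine before Mendoza.
Novak, Obi, Osei, Tanaka and Vance all have roll number 622, so the next rule applies.
Among Novak, Obi, Osei, Tanaka and Vance, by grade within the Order: Novak (Commander) before Obi, Osei, Tanaka and Vance (Officer).
Among Obi, Osei, Tanaka and Vance, alphabetically by surname: Obi before Osei before Tanaka before Vance.
Full order: Fontaine, Mendoza, Novak, Obi, Osei, Tanaka, Vance.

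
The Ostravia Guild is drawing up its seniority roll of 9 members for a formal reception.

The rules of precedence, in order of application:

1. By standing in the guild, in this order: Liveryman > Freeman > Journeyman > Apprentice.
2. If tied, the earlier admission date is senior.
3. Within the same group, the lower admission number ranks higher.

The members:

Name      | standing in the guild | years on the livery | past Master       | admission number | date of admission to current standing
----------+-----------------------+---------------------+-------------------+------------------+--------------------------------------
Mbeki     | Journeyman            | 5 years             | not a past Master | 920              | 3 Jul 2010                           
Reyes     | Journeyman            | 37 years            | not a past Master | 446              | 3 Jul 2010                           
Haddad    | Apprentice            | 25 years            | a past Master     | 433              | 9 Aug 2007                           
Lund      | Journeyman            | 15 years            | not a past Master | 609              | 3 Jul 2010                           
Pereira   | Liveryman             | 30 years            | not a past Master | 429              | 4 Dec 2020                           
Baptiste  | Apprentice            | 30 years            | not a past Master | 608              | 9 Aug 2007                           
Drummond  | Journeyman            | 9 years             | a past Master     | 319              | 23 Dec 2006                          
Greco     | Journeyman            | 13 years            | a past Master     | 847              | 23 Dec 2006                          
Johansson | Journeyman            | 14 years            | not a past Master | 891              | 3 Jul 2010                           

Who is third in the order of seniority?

Greco

By standing in the guild: Pereira (Liveryman); then Drummond, Greco, Reyes, Lund, Johansson and Mbeki (Journeyman); then Haddad and Baptiste (Apprentice).
Among Drummond, Greco, Reyes, Lund, Johansson and Mbeki, by date of admission to current standing (earlier first): Drummond and Greco (23 Dec 2006) before Reyes, Lund, Johansson and Mbeki (3 Jul 2010).
Among Drummond and Greco, by admission number (lower first): Drummond (319) before Greco (847).
Among Reyes, Lund, Johansson and Mbeki, by admission number (lower first): Reyes (446) before Lund (609) before Johansson (891) before Mbeki (920).
Haddad and Baptiste both have date of admission to current standing 9 Aug 2007, so the next rule applies.
Among Haddad and Baptiste, by admission number (lower first): Haddad (433) before Baptiste (608).
Order: Pereira, Drummond, Greco, Reyes, Lund, Johansson, Mbeki, Haddad, Baptiste.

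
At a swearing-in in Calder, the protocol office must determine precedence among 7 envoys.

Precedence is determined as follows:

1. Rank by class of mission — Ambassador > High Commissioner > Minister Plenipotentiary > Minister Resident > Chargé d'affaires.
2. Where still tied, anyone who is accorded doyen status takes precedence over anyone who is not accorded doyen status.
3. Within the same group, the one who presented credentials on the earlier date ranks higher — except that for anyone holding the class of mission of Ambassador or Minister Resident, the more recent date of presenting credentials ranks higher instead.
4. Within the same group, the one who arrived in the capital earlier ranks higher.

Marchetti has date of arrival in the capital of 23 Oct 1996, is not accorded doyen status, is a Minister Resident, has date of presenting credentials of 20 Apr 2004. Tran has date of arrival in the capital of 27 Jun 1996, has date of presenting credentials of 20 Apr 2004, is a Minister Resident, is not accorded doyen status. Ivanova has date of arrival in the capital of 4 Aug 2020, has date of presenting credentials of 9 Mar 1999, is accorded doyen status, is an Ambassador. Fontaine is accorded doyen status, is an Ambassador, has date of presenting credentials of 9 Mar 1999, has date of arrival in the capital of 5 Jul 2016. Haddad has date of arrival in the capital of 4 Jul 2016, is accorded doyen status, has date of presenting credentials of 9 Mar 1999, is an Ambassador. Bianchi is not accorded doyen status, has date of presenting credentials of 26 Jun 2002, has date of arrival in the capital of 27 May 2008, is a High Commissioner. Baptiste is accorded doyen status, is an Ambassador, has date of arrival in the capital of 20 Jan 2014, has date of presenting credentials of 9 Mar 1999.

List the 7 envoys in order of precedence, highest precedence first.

By class of mission: Baptiste, Haddad, Fontaine and Ivanova (Ambassador); then Bianchi (High Commissioner); then Tran and Marchetti (Minister Resident).
Baptiste, Haddad, Fontaine and Ivanova are each accorded doyen status, so the next rule applies.
Baptiste, Haddad, Fontaine and Ivanova all have date of presenting credentials 9 Mar 1999, so the next rule applies.
Among Baptiste, Haddad, Fontaine and Ivanova, by date of arrival in the capital (earlier first): Baptiste (20 Jan 2014) before Haddad (4 Jul 2016) before Fontaine (5 Jul 2016) before Ivanova (4 Aug 2020).
Tran and Marchetti are each not accorded doyen status, so the next rule applies.
Tran and Marchetti both have date of presenting credentials 20 Apr 2004, so the next rule applies.
Among Tran and Marchetti, by date of arrival in the capital (earlier first): Tran (27 Jun 1996) before Marchetti (23 Oct 1996).
Full order: Baptiste, Haddad, Fontaine, Ivanova, Bianchi, Tran, Marchetti.

Baptiste, Haddad, Fontaine, Ivanova, Bianchi, Tran, Marchetti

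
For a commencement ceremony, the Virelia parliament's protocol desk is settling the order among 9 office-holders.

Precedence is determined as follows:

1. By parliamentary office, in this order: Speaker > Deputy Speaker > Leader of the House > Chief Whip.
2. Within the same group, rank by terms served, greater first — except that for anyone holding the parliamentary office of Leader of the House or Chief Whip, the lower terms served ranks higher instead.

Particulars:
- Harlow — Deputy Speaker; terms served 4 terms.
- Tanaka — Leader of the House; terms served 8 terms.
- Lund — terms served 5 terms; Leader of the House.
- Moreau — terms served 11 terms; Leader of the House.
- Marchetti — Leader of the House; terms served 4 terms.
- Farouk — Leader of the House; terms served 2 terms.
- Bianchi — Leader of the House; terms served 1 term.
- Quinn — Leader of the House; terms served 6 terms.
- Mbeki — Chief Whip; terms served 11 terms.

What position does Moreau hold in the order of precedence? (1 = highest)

By parliamentary office: Harlow (Deputy Speaker); then Bianchi, Farouk, Marchetti, Lund, Quinn, Tanaka and Moreau (Leader of the House); then Mbeki (Chief Whip).
Among Bianchi, Farouk, Marchetti, Lund, Quinn, Tanaka and Moreau, by terms served (lower first) (reversed rule for this group): Bianchi (1 term) before Farouk (2 terms) before Marchetti (4 terms) before Lund (5 terms) before Quinn (6 terms) before Tanaka (8 terms) before Moreau (11 terms).
Order: Harlow, Bianchi, Farouk, Marchetti, Lund, Quinn, Tanaka, Moreau, Mbeki. So position 8.

8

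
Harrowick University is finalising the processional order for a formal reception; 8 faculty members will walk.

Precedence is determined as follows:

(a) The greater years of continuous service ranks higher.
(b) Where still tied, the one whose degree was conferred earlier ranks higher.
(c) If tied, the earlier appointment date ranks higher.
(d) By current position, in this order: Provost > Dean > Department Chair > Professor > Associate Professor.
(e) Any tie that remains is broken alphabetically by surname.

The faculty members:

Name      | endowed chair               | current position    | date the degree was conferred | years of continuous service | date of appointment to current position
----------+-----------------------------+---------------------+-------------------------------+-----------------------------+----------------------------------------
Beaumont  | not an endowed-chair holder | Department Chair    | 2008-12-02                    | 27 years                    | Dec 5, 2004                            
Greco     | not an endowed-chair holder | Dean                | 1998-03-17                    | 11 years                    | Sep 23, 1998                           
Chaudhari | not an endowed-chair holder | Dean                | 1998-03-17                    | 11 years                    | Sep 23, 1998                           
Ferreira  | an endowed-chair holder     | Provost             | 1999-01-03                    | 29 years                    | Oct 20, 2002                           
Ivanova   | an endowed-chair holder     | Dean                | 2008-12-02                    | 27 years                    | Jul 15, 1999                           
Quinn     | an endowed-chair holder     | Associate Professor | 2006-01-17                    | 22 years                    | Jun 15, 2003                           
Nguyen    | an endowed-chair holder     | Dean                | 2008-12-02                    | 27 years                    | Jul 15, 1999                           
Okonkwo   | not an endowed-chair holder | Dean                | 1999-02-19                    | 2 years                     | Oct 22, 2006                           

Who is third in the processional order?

Nguyen

By years of continuous service (higher first): Ferreira (29 years); then Ivanova, Nguyen and Beaumont (each 27 years); then Quinn (22 years); then Chaudhari and Greco (both 11 years); then Okonkwo (2 years).
Ivanova, Nguyen and Beaumont all have date the degree was conferred 2008-12-02, so the next rule applies.
Among Ivanova, Nguyen and Beaumont, by date of appointment to current position (earlier first): Ivanova and Nguyen (Jul 15, 1999) before Beaumont (Dec 5, 2004).
Ivanova and Nguyen are each Dean, so the next rule applies.
Among Ivanova and Nguyen, alphabetically by surname: Ivanova before Nguyen.
Chaudhari and Greco both have date the degree was conferred 1998-03-17, so the next rule applies.
Chaudhari and Greco both have date of appointment to current position Sep 23, 1998, so the next rule applies.
Chaudhari and Greco are each Dean, so the next rule applies.
Among Chaudhari and Greco, alphabetically by surname: Chaudhari before Greco.
Order: Ferreira, Ivanova, Nguyen, Beaumont, Quinn, Chaudhari, Greco, Okonkwo.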